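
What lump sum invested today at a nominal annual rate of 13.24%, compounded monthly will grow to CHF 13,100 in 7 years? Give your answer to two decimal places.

CHF 5,211.60

Periodic rate i = 0.1324/12 = 0.0110333; n = 7 × 12 = 84 periods.
Discount factor = (1+0.0110333)^(−84) = 0.397832; PV = 13,100 × 0.397832 = 5,211.6045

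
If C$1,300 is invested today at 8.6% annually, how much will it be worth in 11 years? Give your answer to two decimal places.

C$3,221.60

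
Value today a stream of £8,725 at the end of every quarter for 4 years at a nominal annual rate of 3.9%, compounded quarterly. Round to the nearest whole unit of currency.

£128,677

Periodic rate i = 0.039/4 = 0.00975; n = 4 × 4 = 16 periods.
Annuity factor a(16|0.00975) = 14.748114; PV = 8725 × 14.748114 = 128,677.2943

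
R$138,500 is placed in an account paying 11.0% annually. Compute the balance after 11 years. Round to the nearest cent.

R$436,518.39

FV = PV·(1+i)^n = 138,500 × 3.151757 = 436,518.3853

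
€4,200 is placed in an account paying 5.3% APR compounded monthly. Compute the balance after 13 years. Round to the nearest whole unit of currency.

Periodic rate i = 0.053/12 = 0.00441667; n = 13 × 12 = 156 periods.
FV = PV·(1+i)^n = 4,200 × 1.988704 = 8,352.5547

€8,353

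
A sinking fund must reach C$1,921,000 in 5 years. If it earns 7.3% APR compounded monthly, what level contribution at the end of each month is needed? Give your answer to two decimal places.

Periodic rate i = 0.073/12 = 0.00608333; n = 5 × 12 = 60 periods.
FV-annuity factor = 72.151574; PMT = 1.921e+06 / 72.151574 = 26,624.5058

C$26,624.51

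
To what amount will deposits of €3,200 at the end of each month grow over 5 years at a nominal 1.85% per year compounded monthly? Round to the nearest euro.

€200,998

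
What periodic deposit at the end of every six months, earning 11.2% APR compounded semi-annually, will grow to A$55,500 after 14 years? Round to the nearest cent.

A$863.76

Periodic rate i = 0.112/2 = 0.056; n = 14 × 2 = 28 periods.
FV-annuity factor = 64.253922; PMT = 55500 / 64.253922 = 863.7605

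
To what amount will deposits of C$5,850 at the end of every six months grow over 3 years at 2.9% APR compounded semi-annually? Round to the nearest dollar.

C$36,397

With 2 periods per year: i = 0.0145, n = 6.
Accumulation factor s(6|0.0145) = 6.221751; FV = 5850 × 6.221751 = 36,397.2433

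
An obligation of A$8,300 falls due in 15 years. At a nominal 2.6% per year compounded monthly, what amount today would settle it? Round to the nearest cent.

i = 0.026/12 = 0.00216667 per month; n = 15·12 = 180.
PV = FV·(1+i)^(−n) = 8,300 × 0.677343 = 5,621.9434

A$5,621.94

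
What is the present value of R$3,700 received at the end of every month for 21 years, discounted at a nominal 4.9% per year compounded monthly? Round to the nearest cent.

With 12 periods per year: i = 0.00408333, n = 252.
PV = 3700 × [1 − (1+0.00408333)^(−252)] / 0.00408333 = 3700 × 157.196652 = 581,627.6125

R$581,627.61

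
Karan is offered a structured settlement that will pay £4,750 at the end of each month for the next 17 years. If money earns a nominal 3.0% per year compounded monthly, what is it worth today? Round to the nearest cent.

£758,332.03

Periodic rate i = 0.03/12 = 0.0025; n = 17 × 12 = 204 periods.
PV = PMT · [1 − (1+i)^(−n)] / i = 4750 · 159.648848 = 758,332.0288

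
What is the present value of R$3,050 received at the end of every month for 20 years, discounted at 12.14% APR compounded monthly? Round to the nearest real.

R$274,562

With 12 periods per year: i = 0.0101167, n = 240.
Annuity factor a(240|0.0101167) = 90.020182; PV = 3050 × 90.020182 = 274,561.5561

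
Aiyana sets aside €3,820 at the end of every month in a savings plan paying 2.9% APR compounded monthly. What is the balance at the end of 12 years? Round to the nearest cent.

With 12 periods per year: i = 0.00241667, n = 144.
FV = 3820 × [(1+0.00241667)^144 − 1] / 0.00241667 = 3820 × 171.988058 = 656,994.3812

€656,994.38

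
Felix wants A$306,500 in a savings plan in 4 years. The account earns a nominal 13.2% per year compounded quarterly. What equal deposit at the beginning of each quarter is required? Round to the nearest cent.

A$14,374.89

i = 0.132/4 = 0.033 per quarter; n = 4·4 = 16.
PMT = 306500 / ( [(1+0.033)^16 − 1] / 0.033 × (1+i) ) = 306500 / 21.321899 = 14,374.8922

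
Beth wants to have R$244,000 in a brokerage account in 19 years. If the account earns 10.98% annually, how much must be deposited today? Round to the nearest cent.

R$33,708.56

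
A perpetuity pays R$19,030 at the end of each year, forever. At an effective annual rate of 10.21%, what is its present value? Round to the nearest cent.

PV = C/r = 19030/0.1021 = 186,385.8962

R$186,385.90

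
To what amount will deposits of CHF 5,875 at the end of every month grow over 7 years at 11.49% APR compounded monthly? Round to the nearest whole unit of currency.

CHF 752,611

Periodic rate i = 0.1149/12 = 0.009575; n = 7 × 12 = 84 periods.
FV = PMT · [(1+i)^n − 1] / i = 5875 · 128.103987 = 752,610.9264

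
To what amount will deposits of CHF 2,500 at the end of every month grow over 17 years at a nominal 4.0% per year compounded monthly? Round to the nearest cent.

CHF 728,735.17

With 12 periods per year: i = 0.00333333, n = 204.
Accumulation factor s(204|0.00333333) = 291.494067; FV = 2500 × 291.494067 = 728,735.1684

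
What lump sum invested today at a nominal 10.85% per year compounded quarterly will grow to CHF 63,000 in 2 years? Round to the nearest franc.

CHF 50,857

i = 0.1085/4 = 0.027125 per quarter; n = 2·4 = 8.
PV = 63,000 / (1 + 0.027125)^8 = 63,000 / 1.238758 = 50,857.3995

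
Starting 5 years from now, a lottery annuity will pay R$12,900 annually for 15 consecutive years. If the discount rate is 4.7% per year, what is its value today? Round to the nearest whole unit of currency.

Value one period before first payment (t=4): 12900 × [1 − (1+0.047)^(−15)] / 0.047 = 12900 × 10.593382 = 136,654.6280
Discount back 4 years: 136,654.6280 × (1+0.047)^(−4) = 136,654.6280 × 0.832172 = 113,720.2008

R$113,720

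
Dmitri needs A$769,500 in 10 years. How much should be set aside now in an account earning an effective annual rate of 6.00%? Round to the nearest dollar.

A$429,685

PV = FV·(1+i)^(−n) = 769,500 × 0.558395 = 429,684.7808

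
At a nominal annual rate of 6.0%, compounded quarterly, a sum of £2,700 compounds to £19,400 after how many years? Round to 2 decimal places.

Periodic rate i = 0.06/4 = 0.015.
n = ln(19400/2700) / ln(1+0.015) = ln(7.18519) / 0.014889 = 132.4517 quarters
= 132.4517/4 years

33.11 years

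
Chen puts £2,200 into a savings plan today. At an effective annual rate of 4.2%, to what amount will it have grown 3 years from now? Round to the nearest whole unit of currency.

FV = PV·(1+i)^n = 2,200 × 1.131366 = 2,489.0054

£2,489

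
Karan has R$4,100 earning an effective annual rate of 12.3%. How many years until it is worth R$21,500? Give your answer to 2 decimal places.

n = ln(21500/4100) / ln(1+0.123) = ln(5.24390) / 0.116004 = 14.2846 years

14.28 years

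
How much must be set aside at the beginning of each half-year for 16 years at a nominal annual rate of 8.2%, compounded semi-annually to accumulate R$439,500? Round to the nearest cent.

With 2 periods per year: i = 0.041, n = 32.
PMT = 439500 / ( [(1+0.041)^32 − 1] / 0.041 × (1+i) ) = 439500 / 66.462094 = 6,612.7919

R$6,612.79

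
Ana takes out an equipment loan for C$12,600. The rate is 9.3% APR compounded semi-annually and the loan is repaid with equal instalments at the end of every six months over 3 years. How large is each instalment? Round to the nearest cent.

C$2,454.70

With 2 periods per year: i = 0.0465, n = 6.
Annuity-PV factor = 5.133003; PMT = 12600 / 5.133003 = 2,454.7036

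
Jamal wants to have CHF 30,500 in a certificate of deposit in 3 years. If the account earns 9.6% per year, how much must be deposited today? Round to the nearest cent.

PV = FV·(1+i)^(−n) = 30,500 × 0.759571 = 23,166.9135

CHF 23,166.91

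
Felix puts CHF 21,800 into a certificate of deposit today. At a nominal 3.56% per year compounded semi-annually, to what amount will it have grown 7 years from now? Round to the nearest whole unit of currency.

CHF 27,908

i = 0.0356/2 = 0.0178 per half-year; n = 7·2 = 14.
FV = 21,800 × (1 + 0.0178)^14 = 27,908.1305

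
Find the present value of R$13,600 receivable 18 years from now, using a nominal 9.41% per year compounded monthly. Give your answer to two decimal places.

With 12 periods per year: i = 0.00784167, n = 216.
PV = FV·(1+i)^(−n) = 13,600 × 0.185038 = 2,516.5185

R$2,516.52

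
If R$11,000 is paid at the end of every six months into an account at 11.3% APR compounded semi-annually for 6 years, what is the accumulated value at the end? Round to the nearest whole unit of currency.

R$181,821

Periodic rate i = 0.113/2 = 0.0565; n = 6 × 2 = 12 periods.
FV = 11000 × [(1+0.0565)^12 − 1] / 0.0565 = 11000 × 16.529204 = 181,821.2418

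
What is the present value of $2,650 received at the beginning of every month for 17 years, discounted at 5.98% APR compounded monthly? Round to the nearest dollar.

With 12 periods per year: i = 0.00498333, n = 204.
PV = 2650 × [1 − (1+0.00498333)^(−204)] / 0.00498333 × (1+i) = 2650 × 128.515989 = 340,567.3711
(annuity-due: payments at period start, so ×(1+i).)

$340,567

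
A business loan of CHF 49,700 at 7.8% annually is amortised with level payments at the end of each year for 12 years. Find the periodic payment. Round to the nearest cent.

PMT = 49700 / ( [1 − (1+0.078)^(−12)] / 0.078 ) = 49700 / 7.614799 = 6,526.7643

CHF 6,526.76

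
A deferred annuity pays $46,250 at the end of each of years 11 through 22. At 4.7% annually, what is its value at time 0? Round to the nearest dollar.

$263,401

PV at t=10 (ordinary 12-year annuity): 46250 × a(12|0.047) = 46250 × 9.015142 = 416,950.3204
Discount back 10 years: 416,950.3204 × (1+0.047)^(−10) = 416,950.3204 × 0.631732 = 263,401.0459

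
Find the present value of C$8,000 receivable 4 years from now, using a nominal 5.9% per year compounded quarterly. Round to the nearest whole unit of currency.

Periodic rate i = 0.059/4 = 0.01475; n = 4 × 4 = 16 periods.
Discount factor = (1+0.01475)^(−16) = 0.791143; PV = 8,000 × 0.791143 = 6,329.1447

C$6,329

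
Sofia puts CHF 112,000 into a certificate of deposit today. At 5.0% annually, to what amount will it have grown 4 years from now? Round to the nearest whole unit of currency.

112,000 × (1+0.05)^4 = 112,000 × 1.215506 = 136,136.7000

CHF 136,137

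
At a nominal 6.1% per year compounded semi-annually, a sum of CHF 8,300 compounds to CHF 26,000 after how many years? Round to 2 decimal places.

Periodic rate i = 0.061/2 = 0.0305.
(1+i)^n = 26000/8300 = 3.13253, so n = ln 3.13253 / ln 1.0305 = 38.0055 half-years
= 38.0055/2 years

19.00 years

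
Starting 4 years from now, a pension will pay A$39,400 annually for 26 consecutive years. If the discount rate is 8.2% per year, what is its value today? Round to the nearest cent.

A$330,439.93

Value one period before first payment (t=3): 39400 × [1 − (1+0.082)^(−26)] / 0.082 = 39400 × 10.623756 = 418,575.9823
Discount back 3 years: 418,575.9823 × (1+0.082)^(−3) = 418,575.9823 × 0.789438 = 330,439.9309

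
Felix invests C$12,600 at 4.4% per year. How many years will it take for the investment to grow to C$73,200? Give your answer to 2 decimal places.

n = ln(73200/12600) / ln(1+0.044) = ln(5.80952) / 0.043059 = 40.8620 years

40.86 years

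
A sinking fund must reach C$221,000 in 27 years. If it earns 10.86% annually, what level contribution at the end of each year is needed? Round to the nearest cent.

PMT = 221000 / ( [(1+0.1086)^27 − 1] / 0.1086 ) = 221000 / 139.759483 = 1,581.2881

C$1,581.29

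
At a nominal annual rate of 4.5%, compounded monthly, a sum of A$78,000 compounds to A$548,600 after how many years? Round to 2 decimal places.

Periodic rate i = 0.045/12 = 0.00375.
n = ln(548600/78000) / ln(1+0.00375) = ln(7.03333) / 0.003743 = 521.1509 months
= 521.1509/12 years

43.43 years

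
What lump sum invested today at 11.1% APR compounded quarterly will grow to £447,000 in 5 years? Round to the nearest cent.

£258,557.90

Periodic rate i = 0.111/4 = 0.02775; n = 5 × 4 = 20 periods.
PV = 447,000 / (1 + 0.02775)^20 = 447,000 / 1.728820 = 258,557.9014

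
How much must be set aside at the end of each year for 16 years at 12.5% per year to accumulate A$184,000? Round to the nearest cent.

FV-annuity factor = 44.666001; PMT = 184000 / 44.666001 = 4,119.4643

A$4,119.46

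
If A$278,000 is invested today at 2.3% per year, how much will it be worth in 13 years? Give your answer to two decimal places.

FV = 278,000 × (1 + 0.023)^13 = 373,618.2089

A$373,618.21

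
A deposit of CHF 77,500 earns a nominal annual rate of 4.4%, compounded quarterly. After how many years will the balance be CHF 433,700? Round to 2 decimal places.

Periodic rate i = 0.044/4 = 0.011.
n = ln(433700/77500) / ln(1+0.011) = ln(5.59613) / 0.010940 = 157.4118 quarters
= 157.4118/4 years

39.35 years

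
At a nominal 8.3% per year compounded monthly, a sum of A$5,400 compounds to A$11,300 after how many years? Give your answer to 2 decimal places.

8.93 years

Periodic rate i = 0.083/12 = 0.00691667.
(1+i)^n = 11300/5400 = 2.09259, so n = ln 2.09259 / ln 1.00692 = 107.1259 months
= 107.1259/12 years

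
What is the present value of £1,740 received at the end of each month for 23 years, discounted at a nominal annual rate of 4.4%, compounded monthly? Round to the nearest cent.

Periodic rate i = 0.044/12 = 0.00366667; n = 23 × 12 = 276 periods.
PV = 1740 × [1 − (1+0.00366667)^(−276)] / 0.00366667 = 1740 × 173.409642 = 301,732.7771

£301,732.78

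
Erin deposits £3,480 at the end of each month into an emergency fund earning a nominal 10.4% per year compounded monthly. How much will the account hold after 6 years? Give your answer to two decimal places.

£345,872.25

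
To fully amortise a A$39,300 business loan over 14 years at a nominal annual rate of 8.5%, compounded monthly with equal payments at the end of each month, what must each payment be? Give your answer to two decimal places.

A$400.83

With 12 periods per year: i = 0.00708333, n = 168.
Annuity-PV factor = 98.047046; PMT = 39300 / 98.047046 = 400.8280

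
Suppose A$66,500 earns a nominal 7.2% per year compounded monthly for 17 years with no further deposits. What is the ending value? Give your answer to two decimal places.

A$225,325.17

i = 0.072/12 = 0.006 per month; n = 17·12 = 204.
66,500 × (1+0.006)^204 = 66,500 × 3.388348 = 225,325.1725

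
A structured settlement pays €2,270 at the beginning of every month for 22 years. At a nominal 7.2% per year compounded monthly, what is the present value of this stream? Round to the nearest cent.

i = 0.072/12 = 0.006 per month; n = 22·12 = 264.
PV = 2270 × [1 − (1+0.006)^(−264)] / 0.006 × (1+i) = 2270 × 133.106182 = 302,151.0339
Payments are at the start of each period, so multiply by (1+i).

€302,151.03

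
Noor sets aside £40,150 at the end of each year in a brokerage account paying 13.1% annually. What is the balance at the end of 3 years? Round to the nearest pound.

£136,918

FV = PMT · [(1+i)^n − 1] / i = 40150 · 3.410161 = 136,917.9641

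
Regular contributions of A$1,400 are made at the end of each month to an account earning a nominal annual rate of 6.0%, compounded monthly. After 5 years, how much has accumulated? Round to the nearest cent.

With 12 periods per year: i = 0.005, n = 60.
FV = PMT · [(1+i)^n − 1] / i = 1400 · 69.770031 = 97,678.0427

A$97,678.04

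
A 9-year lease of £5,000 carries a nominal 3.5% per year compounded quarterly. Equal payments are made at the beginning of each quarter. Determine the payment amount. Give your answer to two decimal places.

£161.10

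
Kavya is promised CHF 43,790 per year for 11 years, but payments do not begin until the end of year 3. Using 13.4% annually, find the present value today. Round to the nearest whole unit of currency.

Value one period before first payment (t=2): 43790 × [1 − (1+0.134)^(−11)] / 0.134 = 43790 × 5.591351 = 244,845.2736
Discount back 2 years: 244,845.2736 × (1+0.134)^(−2) = 244,845.2736 × 0.777632 = 190,399.4177

CHF 190,399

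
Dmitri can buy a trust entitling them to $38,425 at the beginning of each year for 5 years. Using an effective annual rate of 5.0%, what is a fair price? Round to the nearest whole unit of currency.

PV = PMT · [1 − (1+i)^(−n)] / i × (1+i) = 38425 · 4.545951 = 174,678.1481
(Beginning-of-period payments → annuity-due factor ×(1+i).)

$174,678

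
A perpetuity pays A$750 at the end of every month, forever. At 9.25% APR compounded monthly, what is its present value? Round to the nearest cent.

Periodic rate i = 0.0925/12 = 0.00770833.
PV = C/r = 750/0.00770833 = 97,297.2973

A$97,297.30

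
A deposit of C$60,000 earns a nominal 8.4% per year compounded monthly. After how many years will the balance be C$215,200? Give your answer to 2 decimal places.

15.26 years

Periodic rate i = 0.084/12 = 0.007.
(1+i)^n = 215200/60000 = 3.58667, so n = ln 3.58667 / ln 1.007 = 183.0983 months
= 183.0983/12 years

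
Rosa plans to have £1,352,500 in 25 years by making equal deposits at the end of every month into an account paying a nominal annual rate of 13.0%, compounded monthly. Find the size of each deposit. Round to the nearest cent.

£601.89

With 12 periods per year: i = 0.0108333, n = 300.
PMT = 1.3525e+06 / ( [(1+0.0108333)^300 − 1] / 0.0108333 ) = 1.3525e+06 / 2247.091520 = 601.8891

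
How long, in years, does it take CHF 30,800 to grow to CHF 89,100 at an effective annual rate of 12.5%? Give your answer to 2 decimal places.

9.02 years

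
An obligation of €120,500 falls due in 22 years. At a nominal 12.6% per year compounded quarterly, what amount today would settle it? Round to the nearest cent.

€7,864.93

Periodic rate i = 0.126/4 = 0.0315; n = 22 × 4 = 88 periods.
PV = FV·(1+i)^(−n) = 120,500 × 0.065269 = 7,864.9253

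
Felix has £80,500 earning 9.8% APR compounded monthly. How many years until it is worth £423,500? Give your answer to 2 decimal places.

17.01 years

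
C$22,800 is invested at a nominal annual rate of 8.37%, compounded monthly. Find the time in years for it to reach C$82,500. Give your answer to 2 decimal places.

15.42 years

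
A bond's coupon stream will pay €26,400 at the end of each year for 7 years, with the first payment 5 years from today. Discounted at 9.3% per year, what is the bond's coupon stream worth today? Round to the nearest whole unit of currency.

€92,169

Value one period before first payment (t=4): 26400 × [1 − (1+0.093)^(−7)] / 0.093 = 26400 × 4.982687 = 131,542.9310
Discount back 4 years: 131,542.9310 × (1+0.093)^(−4) = 131,542.9310 × 0.700679 = 92,169.4226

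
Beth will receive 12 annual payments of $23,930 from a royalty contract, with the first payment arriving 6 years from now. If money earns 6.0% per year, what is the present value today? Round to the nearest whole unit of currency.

PV at t=5 (ordinary 12-year annuity): 23930 × a(12|0.06) = 23930 × 8.383844 = 200,625.3855
PV₀ = 200,625.3855 / (1+0.06)^5 = 200,625.3855 / 1.338226 = 149,918.9590

$149,919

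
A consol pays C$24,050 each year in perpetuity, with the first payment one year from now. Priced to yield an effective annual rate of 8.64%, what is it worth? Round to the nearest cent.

C$278,356.48

PV = PMT / i = 24050 / 0.0864 = 278,356.4815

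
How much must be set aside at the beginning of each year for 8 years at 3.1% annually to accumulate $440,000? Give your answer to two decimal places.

$47,822.99

PMT = 440000 / ( [(1+0.031)^8 − 1] / 0.031 × (1+i) ) = 440000 / 9.200596 = 47,822.9864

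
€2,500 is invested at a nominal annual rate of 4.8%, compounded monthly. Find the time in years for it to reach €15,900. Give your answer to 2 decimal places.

38.62 years

Periodic rate i = 0.048/12 = 0.004.
n = ln(15900/2500) / ln(1+0.004) = ln(6.36000) / 0.003992 = 463.4315 months
= 463.4315/12 years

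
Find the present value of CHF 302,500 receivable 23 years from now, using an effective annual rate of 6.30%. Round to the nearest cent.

CHF 74,209.63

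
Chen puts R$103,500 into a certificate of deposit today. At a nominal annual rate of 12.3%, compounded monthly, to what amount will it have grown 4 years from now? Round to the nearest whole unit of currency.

With 12 periods per year: i = 0.01025, n = 48.
103,500 × (1+0.01025)^48 = 103,500 × 1.631493 = 168,859.5343

R$168,860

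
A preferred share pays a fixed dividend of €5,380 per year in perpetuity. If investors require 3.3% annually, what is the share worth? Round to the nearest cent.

€163,030.30

PV = C/r = 5380/0.033 = 163,030.3030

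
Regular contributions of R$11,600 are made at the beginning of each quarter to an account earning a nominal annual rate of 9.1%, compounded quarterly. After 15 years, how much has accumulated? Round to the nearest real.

R$1,489,525

i = 0.091/4 = 0.02275 per quarter; n = 15·4 = 60.
FV = 11600 × [(1+0.02275)^60 − 1] / 0.02275 × (1+i) = 11600 × 128.407341 = 1,489,525.1524
(annuity-due: payments at period start, so ×(1+i).)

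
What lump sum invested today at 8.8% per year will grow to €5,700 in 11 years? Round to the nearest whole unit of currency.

€2,254

PV = 5,700 / (1 + 0.088)^11 = 5,700 / 2.528820 = 2,254.0161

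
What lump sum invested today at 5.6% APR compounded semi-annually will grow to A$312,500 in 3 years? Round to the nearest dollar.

With 2 periods per year: i = 0.028, n = 6.
Discount factor = (1+0.028)^(−6) = 0.847308; PV = 312,500 × 0.847308 = 264,783.7531

A$264,784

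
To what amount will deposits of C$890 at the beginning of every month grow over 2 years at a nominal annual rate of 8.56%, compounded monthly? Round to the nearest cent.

C$23,372.97

i = 0.0856/12 = 0.00713333 per month; n = 2·12 = 24.
Accumulation factor s(24|0.00713333) × (1+i) = 26.261767; FV = 890 × 26.261767 = 23,372.9724
(annuity-due: payments at period start, so ×(1+i).)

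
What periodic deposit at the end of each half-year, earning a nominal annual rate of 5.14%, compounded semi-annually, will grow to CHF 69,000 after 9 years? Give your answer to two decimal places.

Periodic rate i = 0.0514/2 = 0.0257; n = 9 × 2 = 18 periods.
FV-annuity factor = 22.526957; PMT = 69000 / 22.526957 = 3,062.9969

CHF 3,063.00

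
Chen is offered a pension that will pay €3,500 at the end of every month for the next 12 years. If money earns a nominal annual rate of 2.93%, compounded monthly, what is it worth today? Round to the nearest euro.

Periodic rate i = 0.0293/12 = 0.00244167; n = 12 × 12 = 144 periods.
Annuity factor a(144|0.00244167) = 121.284752; PV = 3500 × 121.284752 = 424,496.6311

€424,497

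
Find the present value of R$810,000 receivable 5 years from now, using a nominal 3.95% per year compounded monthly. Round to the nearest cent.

R$665,047.58

i = 0.0395/12 = 0.00329167 per month; n = 5·12 = 60.
PV = 810,000 / (1 + 0.00329167)^60 = 810,000 / 1.217958 = 665,047.5808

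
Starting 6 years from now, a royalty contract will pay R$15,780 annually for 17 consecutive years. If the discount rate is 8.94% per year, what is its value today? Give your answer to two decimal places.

R$88,204.05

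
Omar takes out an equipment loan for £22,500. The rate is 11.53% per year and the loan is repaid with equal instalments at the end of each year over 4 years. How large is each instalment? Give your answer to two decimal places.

Annuity-PV factor = 3.067662; PMT = 22500 / 3.067662 = 7,334.5758

£7,334.58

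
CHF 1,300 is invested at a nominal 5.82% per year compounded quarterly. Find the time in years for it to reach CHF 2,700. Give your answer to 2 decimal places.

12.65 years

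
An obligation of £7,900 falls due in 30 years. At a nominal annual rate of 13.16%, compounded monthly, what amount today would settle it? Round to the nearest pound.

£156

Periodic rate i = 0.1316/12 = 0.0109667; n = 30 × 12 = 360 periods.
Discount factor = (1+0.0109667)^(−360) = 0.019712; PV = 7,900 × 0.019712 = 155.7277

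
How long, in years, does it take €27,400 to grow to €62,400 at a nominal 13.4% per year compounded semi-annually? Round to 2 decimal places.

Periodic rate i = 0.134/2 = 0.067.
n = ln(62400/27400) / ln(1+0.067) = ln(2.27737) / 0.064851 = 12.6910 half-years
= 12.6910/2 years

6.35 years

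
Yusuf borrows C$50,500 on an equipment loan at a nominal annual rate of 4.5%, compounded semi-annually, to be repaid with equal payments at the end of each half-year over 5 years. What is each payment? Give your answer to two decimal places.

Periodic rate i = 0.045/2 = 0.0225; n = 5 × 2 = 10 periods.
PMT = 50500 / ( [1 − (1+0.0225)^(−10)] / 0.0225 ) = 50500 / 8.866216 = 5,695.7780

C$5,695.78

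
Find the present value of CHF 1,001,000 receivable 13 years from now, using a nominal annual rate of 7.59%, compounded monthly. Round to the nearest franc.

With 12 periods per year: i = 0.006325, n = 156.
PV = 1,001,000 / (1 + 0.006325)^156 = 1,001,000 / 2.674046 = 374,339.1192

CHF 374,339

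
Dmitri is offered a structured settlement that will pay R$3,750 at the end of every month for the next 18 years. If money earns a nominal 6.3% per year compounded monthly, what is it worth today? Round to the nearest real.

Periodic rate i = 0.063/12 = 0.00525; n = 18 × 12 = 216 periods.
PV = 3750 × [1 − (1+0.00525)^(−216)] / 0.00525 = 3750 × 129.009613 = 483,786.0480

R$483,786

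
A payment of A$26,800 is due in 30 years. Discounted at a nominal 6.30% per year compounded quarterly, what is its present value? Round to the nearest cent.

Periodic rate i = 0.063/4 = 0.01575; n = 30 × 4 = 120 periods.
PV = 26,800 / (1 + 0.01575)^120 = 26,800 / 6.522585 = 4,108.8007

A$4,108.80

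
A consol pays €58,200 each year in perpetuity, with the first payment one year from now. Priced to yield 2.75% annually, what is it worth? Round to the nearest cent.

€2,116,363.64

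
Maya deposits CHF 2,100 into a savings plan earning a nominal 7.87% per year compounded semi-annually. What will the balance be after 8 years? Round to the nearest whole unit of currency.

CHF 3,894

With 2 periods per year: i = 0.03935, n = 16.
FV = PV·(1+i)^n = 2,100 × 1.854339 = 3,894.1118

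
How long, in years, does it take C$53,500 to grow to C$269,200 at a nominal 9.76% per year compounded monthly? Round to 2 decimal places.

16.62 years

Periodic rate i = 0.0976/12 = 0.00813333.
(1+i)^n = 269200/53500 = 5.03178, so n = ln 5.03178 / ln 1.00813 = 199.4674 months
= 199.4674/12 years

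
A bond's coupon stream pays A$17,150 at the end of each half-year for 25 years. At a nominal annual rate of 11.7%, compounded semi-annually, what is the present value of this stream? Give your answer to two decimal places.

A$276,079.35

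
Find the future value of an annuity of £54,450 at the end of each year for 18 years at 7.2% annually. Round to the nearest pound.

£1,887,203

Accumulation factor s(18|0.072) = 34.659368; FV = 54450 × 34.659368 = 1,887,202.5796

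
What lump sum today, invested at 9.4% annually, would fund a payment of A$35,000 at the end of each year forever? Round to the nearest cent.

PV = C/r = 35000/0.094 = 372,340.4255

A$372,340.43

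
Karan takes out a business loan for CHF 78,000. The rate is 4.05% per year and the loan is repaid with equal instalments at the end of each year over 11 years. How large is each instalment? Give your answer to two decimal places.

Annuity-PV factor = 8.736900; PMT = 78000 / 8.736900 = 8,927.6513

CHF 8,927.65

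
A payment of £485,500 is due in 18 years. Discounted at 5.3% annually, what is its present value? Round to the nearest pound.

£191,637

Discount factor = (1+0.053)^(−18) = 0.394720; PV = 485,500 × 0.394720 = 191,636.6423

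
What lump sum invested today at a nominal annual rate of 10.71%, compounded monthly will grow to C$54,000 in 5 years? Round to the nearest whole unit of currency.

i = 0.1071/12 = 0.008925 per month; n = 5·12 = 60.
Discount factor = (1+0.008925)^(−60) = 0.586769; PV = 54,000 × 0.586769 = 31,685.5136

C$31,686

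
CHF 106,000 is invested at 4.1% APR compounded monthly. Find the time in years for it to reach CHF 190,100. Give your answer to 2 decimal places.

14.27 years

Periodic rate i = 0.041/12 = 0.00341667.
n = ln(190100/106000) / ln(1+0.00341667) = ln(1.79340) / 0.003411 = 171.2513 months
= 171.2513/12 years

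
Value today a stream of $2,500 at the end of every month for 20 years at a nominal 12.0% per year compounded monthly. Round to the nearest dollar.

$227,049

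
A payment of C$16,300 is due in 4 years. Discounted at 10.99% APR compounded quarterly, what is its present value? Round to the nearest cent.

Periodic rate i = 0.1099/4 = 0.027475; n = 4 × 4 = 16 periods.
PV = FV·(1+i)^(−n) = 16,300 × 0.648127 = 10,564.4620

C$10,564.46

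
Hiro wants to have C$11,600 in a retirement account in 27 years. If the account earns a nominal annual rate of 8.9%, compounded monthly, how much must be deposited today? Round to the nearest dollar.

C$1,059

With 12 periods per year: i = 0.00741667, n = 324.
PV = 11,600 / (1 + 0.00741667)^324 = 11,600 / 10.958689 = 1,058.5207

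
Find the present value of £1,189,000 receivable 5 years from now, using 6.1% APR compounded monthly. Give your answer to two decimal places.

£877,117.08

With 12 periods per year: i = 0.00508333, n = 60.
PV = 1,189,000 / (1 + 0.00508333)^60 = 1,189,000 / 1.355577 = 877,117.0834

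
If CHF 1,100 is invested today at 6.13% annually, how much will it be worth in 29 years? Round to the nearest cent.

CHF 6,175.89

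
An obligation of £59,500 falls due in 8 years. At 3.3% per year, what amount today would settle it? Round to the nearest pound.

£45,890

PV = 59,500 / (1 + 0.033)^8 = 59,500 / 1.296590 = 45,889.6128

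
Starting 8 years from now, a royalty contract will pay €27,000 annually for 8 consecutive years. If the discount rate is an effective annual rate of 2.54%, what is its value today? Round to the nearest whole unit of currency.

€162,143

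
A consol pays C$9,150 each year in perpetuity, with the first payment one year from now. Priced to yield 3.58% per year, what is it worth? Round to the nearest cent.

C$255,586.59

PV = PMT / i = 9150 / 0.0358 = 255,586.5922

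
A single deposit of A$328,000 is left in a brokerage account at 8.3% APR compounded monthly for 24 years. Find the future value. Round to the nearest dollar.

A$2,387,868

Periodic rate i = 0.083/12 = 0.00691667; n = 24 × 12 = 288 periods.
328,000 × (1+0.00691667)^288 = 328,000 × 7.280085 = 2,387,868.0331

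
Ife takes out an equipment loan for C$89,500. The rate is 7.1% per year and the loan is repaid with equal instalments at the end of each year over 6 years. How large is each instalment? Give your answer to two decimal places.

C$18,834.73

Annuity-PV factor = 4.751860; PMT = 89500 / 4.751860 = 18,834.7287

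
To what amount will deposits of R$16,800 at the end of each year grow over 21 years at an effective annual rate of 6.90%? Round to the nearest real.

FV = PMT · [(1+i)^n − 1] / i = 16800 · 44.348609 = 745,056.6250

R$745,057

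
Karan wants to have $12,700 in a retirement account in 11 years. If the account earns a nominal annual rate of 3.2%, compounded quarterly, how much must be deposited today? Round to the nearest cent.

With 4 periods per year: i = 0.008, n = 44.
PV = 12,700 / (1 + 0.008)^44 = 12,700 / 1.419918 = 8,944.1754

$8,944.18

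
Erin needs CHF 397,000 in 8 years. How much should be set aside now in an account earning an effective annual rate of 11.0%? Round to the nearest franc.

Discount factor = (1+0.11)^(−8) = 0.433926; PV = 397,000 × 0.433926 = 172,268.8190

CHF 172,269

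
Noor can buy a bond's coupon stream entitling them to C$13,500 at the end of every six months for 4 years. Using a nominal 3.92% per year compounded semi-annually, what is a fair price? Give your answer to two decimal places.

C$99,064.71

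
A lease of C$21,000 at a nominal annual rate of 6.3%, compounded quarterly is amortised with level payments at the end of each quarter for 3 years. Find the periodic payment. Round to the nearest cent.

C$1,934.29

i = 0.063/4 = 0.01575 per quarter; n = 3·4 = 12.
Annuity-PV factor = 10.856719; PMT = 21000 / 10.856719 = 1,934.2860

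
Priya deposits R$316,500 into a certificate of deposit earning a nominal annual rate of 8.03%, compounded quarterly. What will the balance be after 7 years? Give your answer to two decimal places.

i = 0.0803/4 = 0.020075 per quarter; n = 7·4 = 28.
316,500 × (1+0.020075)^28 = 316,500 × 1.744612 = 552,169.7702

R$552,169.77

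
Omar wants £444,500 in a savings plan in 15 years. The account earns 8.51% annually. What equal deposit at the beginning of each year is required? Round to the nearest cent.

PMT = 444500 / ( [(1+0.0851)^15 − 1] / 0.0851 × (1+i) ) = 444500 / 30.658806 = 14,498.2816

£14,498.28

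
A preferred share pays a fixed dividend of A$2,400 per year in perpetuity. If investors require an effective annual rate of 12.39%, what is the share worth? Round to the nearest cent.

PV = PMT / i = 2400 / 0.1239 = 19,370.4600

A$19,370.46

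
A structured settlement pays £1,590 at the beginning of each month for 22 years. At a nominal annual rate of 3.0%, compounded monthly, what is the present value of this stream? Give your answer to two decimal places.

i = 0.03/12 = 0.0025 per month; n = 22·12 = 264.
Annuity factor a(264|0.0025) × (1+i) = 193.571842; PV = 1590 × 193.571842 = 307,779.2282
(annuity-due: payments at period start, so ×(1+i).)

£307,779.23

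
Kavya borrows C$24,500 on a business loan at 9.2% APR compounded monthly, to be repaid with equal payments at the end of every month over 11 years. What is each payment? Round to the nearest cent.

C$295.75

i = 0.092/12 = 0.00766667 per month; n = 11·12 = 132.
PMT = 24500 / ( [1 − (1+0.00766667)^(−132)] / 0.00766667 ) = 24500 / 82.839532 = 295.7525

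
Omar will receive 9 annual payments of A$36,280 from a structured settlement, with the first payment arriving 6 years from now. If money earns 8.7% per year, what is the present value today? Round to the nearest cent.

Value one period before first payment (t=5): 36280 × [1 − (1+0.087)^(−9)] / 0.087 = 36280 × 6.069064 = 220,185.6473
PV₀ = 220,185.6473 / (1+0.087)^5 = 220,185.6473 / 1.517566 = 145,091.2712

A$145,091.27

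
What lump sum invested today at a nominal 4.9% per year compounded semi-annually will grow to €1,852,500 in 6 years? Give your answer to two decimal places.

€1,385,525.95

i = 0.049/2 = 0.0245 per half-year; n = 6·2 = 12.
Discount factor = (1+0.0245)^(−12) = 0.747922; PV = 1,852,500 × 0.747922 = 1,385,525.9486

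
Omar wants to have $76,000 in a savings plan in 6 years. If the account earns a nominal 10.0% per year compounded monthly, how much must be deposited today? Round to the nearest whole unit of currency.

With 12 periods per year: i = 0.00833333, n = 72.
Discount factor = (1+0.00833333)^(−72) = 0.550178; PV = 76,000 × 0.550178 = 41,813.5119

$41,814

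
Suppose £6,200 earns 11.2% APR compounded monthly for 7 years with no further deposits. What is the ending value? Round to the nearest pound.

i = 0.112/12 = 0.00933333 per month; n = 7·12 = 84.
FV = 6,200 × (1 + 0.00933333)^84 = 13,530.0513

£13,530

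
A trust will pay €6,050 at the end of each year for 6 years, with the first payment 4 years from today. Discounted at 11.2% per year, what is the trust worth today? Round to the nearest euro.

Value one period before first payment (t=3): 6050 × [1 − (1+0.112)^(−6)] / 0.112 = 6050 × 4.206275 = 25,447.9632
PV₀ = 25,447.9632 / (1+0.112)^3 = 25,447.9632 / 1.375037 = 18,507.1125

€18,507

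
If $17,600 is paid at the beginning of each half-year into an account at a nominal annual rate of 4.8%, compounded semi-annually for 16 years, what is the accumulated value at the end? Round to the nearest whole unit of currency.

$853,051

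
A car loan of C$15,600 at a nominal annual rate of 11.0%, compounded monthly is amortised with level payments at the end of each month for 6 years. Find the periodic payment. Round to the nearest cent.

C$296.93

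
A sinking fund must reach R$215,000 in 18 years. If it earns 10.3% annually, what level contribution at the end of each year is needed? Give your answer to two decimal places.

FV-annuity factor = 46.983291; PMT = 215000 / 46.983291 = 4,576.0949

R$4,576.09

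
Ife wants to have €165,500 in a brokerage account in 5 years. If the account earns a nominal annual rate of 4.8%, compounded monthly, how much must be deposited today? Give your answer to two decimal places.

i = 0.048/12 = 0.004 per month; n = 5·12 = 60.
PV = 165,500 / (1 + 0.004)^60 = 165,500 / 1.270641 = 130,249.2495

€130,249.25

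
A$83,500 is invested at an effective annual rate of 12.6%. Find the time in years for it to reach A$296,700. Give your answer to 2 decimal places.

10.68 years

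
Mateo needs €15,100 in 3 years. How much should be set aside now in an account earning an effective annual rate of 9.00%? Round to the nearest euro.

€11,660

Discount factor = (1+0.09)^(−3) = 0.772183; PV = 15,100 × 0.772183 = 11,659.9705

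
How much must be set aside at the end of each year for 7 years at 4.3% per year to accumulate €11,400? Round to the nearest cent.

PMT = 11400 / ( [(1+0.043)^7 − 1] / 0.043 ) = 11400 / 7.970571 = 1,430.2615

€1,430.26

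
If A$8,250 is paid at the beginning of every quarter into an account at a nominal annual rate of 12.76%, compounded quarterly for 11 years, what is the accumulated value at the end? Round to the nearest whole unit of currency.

i = 0.1276/4 = 0.0319 per quarter; n = 11·4 = 44.
Accumulation factor s(44|0.0319) × (1+i) = 96.447890; FV = 8250 × 96.447890 = 795,695.0918
Payments are at the start of each period, so multiply by (1+i).

A$795,695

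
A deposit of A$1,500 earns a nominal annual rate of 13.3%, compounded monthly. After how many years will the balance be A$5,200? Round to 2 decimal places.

Periodic rate i = 0.133/12 = 0.0110833.
n = ln(5200/1500) / ln(1+0.0110833) = ln(3.46667) / 0.011022 = 112.7883 months
= 112.7883/12 years

9.40 years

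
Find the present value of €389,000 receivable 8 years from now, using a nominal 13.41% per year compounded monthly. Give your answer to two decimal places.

i = 0.1341/12 = 0.011175 per month; n = 8·12 = 96.
Discount factor = (1+0.011175)^(−96) = 0.344091; PV = 389,000 × 0.344091 = 133,851.2793

€133,851.28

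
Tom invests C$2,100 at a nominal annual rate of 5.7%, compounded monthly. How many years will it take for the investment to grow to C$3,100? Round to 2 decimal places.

6.85 years

Periodic rate i = 0.057/12 = 0.00475.
(1+i)^n = 3100/2100 = 1.47619, so n = ln 1.47619 / ln 1.00475 = 82.1872 months
= 82.1872/12 years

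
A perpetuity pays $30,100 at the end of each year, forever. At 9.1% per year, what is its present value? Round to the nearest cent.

$330,769.23

PV = C/r = 30100/0.091 = 330,769.2308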